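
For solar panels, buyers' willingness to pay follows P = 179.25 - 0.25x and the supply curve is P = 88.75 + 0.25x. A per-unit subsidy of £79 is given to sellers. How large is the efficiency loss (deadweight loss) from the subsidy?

Deadweight loss = £6241

Pre-subsidy: 179.25 - 0.25x = 88.75 + 0.25x gives x* = 181 and P* = 134.
With the subsidy, sellers receive Ps = Pb + 79 for each unit, where Pb is the price buyers pay.
On the curves, Pb = 179.25 - 0.25x and Ps = 88.75 + 0.25x; the wedge Ps − Pb = 79 gives 88.75 + 0.25x − (179.25 - 0.25x) = 79, so x' = 339.
Then Pb = 179.25 − 0.25·339 = 94.5 and Ps = 88.75 + 0.25·339 = 173.5.
The subsidy expands output by 339 − 181 = 158 past the efficient level; on those units the gap between marginal cost and willingness to pay runs from 0 up to 79.
DWL = ½ × 79 × 158 = 6241.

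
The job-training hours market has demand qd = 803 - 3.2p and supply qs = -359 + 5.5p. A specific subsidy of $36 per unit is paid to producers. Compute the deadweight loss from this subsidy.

Pre-subsidy: 803 - 3.2p = -359 + 5.5p gives p* = 11620/87, q* = 32677/87.
With the subsidy, sellers receive ps = pb + 36 for each unit, where pb is the price buyers pay.
Supply in terms of pb becomes qs = -359 + 5.5(pb + 36) = -161 + 5.5pb. Setting this equal to demand: 803 - 3.2pb = -161 + 5.5pb, so pb = 9640/87.
Sellers receive ps = 9640/87 + 36 = 12772/87; q' = 803 − 3.2·(9640/87) = 39013/87.
The subsidy expands output by 39013/87 − 32677/87 = 2112/29 past the efficient level; on those units the gap between marginal cost and willingness to pay runs from 0 up to 36.
DWL = ½ × 36 × 2112/29 = 38016/29.

Deadweight loss = 38016/29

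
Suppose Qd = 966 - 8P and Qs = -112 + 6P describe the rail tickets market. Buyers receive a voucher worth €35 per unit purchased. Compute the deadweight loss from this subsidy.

Deadweight loss = €2100

Pre-subsidy: 966 - 8P = -112 + 6P gives P* = 77, Q* = 350.
With the rebate, buyers effectively pay Pb = Ps − 35, where Ps is the price sellers receive.
Demand in terms of Ps becomes Qd = 966 − 8(Ps − 35) = 1246 - 8Ps. Setting this equal to supply: 1246 - 8Ps = -112 + 6Ps, so Ps = 97.
Buyers pay Pb = 97 − 35 = 62; Q' = -112 + 6·97 = 470.
The subsidy expands output by 470 − 350 = 120 past the efficient level; on those units the gap between marginal cost and willingness to pay runs from 0 up to 35.
DWL = ½ × 35 × 120 = 2100.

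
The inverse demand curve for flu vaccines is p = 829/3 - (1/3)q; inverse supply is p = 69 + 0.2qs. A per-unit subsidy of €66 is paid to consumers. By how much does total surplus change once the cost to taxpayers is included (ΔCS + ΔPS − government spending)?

Net change in total surplus = -€4083.75

Pre-subsidy: 829/3 - (1/3)q = 69 + 0.2q gives q* = 388.75 and p* = 146.75.
With the rebate, buyers effectively pay pb = ps − 66, where ps is the price sellers receive.
On the curves, pb = 829/3 - (1/3)q and ps = 69 + 0.2q; the wedge ps − pb = 66 gives 69 + 0.2q − (829/3 - (1/3)q) = 66, so q' = 512.5.
Then pb = 829/3 − (1/3)·512.5 = 105.5 and ps = 69 + 0.2·512.5 = 171.5.
ΔCS = ½(388.75 + 512.5)(146.75 − 105.5) = 18588.28125; ΔPS = ½(388.75 + 512.5)(171.5 − 146.75) = 11152.96875.
Government spending = 66 × 512.5 = 33825.
Net change = 18588.28125 + 11152.96875 − 33825 = -4083.75. The loss equals the DWL triangle ½·66·123.75.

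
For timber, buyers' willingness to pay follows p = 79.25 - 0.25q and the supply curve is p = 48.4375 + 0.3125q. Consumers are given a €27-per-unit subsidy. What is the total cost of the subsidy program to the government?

Pre-subsidy: 79.25 - 0.25q = 48.4375 + 0.3125q gives q* = 493/9 and p* = 590/9.
With the rebate, buyers effectively pay pb = ps − 27, where ps is the price sellers receive.
On the curves, pb = 79.25 - 0.25q and ps = 48.4375 + 0.3125q; the wedge ps − pb = 27 gives 48.4375 + 0.3125q − (79.25 - 0.25q) = 27, so q' = 925/9.
Then pb = 79.25 − 0.25·(925/9) = 482/9 and ps = 48.4375 + 0.3125·(925/9) = 725/9.
Government outlay = subsidy × quantity = 27 × 925/9 = 2775.

Government cost = €2775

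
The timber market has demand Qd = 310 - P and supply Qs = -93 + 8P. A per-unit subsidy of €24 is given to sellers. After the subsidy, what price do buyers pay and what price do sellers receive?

Buyers pay 211/9; sellers receive 427/9

Pre-subsidy: 310 - P = -93 + 8P gives P* = 403/9, Q* = 2387/9.
With the subsidy, sellers receive Ps = Pb + 24 for each unit, where Pb is the price buyers pay.
Supply in terms of Pb becomes Qs = -93 + 8(Pb + 24) = 99 + 8Pb. Setting this equal to demand: 310 - Pb = 99 + 8Pb, so Pb = 211/9.
Sellers receive Ps = 211/9 + 24 = 427/9; Q' = 310 − 1·(211/9) = 2579/9.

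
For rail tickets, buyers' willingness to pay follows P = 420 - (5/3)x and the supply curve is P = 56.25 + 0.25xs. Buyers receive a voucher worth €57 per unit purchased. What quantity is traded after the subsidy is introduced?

Pre-subsidy: 420 - (5/3)x = 56.25 + 0.25x gives x* = 4365/23 and P* = 2385/23.
With the rebate, buyers effectively pay Pb = Ps − 57, where Ps is the price sellers receive.
On the curves, Pb = 420 - (5/3)x and Ps = 56.25 + 0.25x; the wedge Ps − Pb = 57 gives 56.25 + 0.25x − (420 - (5/3)x) = 57, so x' = 5049/23.
Then Pb = 420 − (5/3)·(5049/23) = 1245/23 and Ps = 56.25 + 0.25·(5049/23) = 2556/23.

x' = 5049/23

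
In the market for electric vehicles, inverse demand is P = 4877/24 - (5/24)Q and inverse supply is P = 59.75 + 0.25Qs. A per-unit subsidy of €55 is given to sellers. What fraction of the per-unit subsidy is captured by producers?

Pre-subsidy: 4877/24 - (5/24)Q = 59.75 + 0.25Q gives Q* = 313 and P* = 138.
With the subsidy, sellers receive Ps = Pb + 55 for each unit, where Pb is the price buyers pay.
On the curves, Pb = 4877/24 - (5/24)Q and Ps = 59.75 + 0.25Q; the wedge Ps − Pb = 55 gives 59.75 + 0.25Q − (4877/24 - (5/24)Q) = 55, so Q' = 433.
Then Pb = 4877/24 − (5/24)·433 = 113 and Ps = 59.75 + 0.25·433 = 168.
Buyers' price falls by P* − Pb = 138 − 113 = 25; sellers' price rises by Ps − P* = 168 − 138 = 30.
So producers capture 30/55 = 6/11 of each unit of subsidy.

Producer share = 6/11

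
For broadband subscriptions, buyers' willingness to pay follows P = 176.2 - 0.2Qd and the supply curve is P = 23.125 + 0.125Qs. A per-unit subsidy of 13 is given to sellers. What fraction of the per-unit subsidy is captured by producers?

Pre-subsidy: 176.2 - 0.2Q = 23.125 + 0.125Q gives Q* = 471 and P* = 82.
With the subsidy, sellers receive Ps = Pb + 13 for each unit, where Pb is the price buyers pay.
On the curves, Pb = 176.2 - 0.2Q and Ps = 23.125 + 0.125Q; the wedge Ps − Pb = 13 gives 23.125 + 0.125Q − (176.2 - 0.2Q) = 13, so Q' = 511.
Then Pb = 176.2 − 0.2·511 = 74 and Ps = 23.125 + 0.125·511 = 87.
Buyers' price falls by P* − Pb = 82 − 74 = 8; sellers' price rises by Ps − P* = 87 − 82 = 5.
So producers capture 5/13 = 5/13 of each unit of subsidy.

Producer share = 5/13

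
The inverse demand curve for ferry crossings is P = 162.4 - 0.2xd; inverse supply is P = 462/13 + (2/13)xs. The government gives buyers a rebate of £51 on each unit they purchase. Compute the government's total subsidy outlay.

Pre-subsidy: 162.4 - 0.2x = 462/13 + (2/13)x gives x* = 8246/23 and P* = 2086/23.
With the rebate, buyers effectively pay Pb = Ps − 51, where Ps is the price sellers receive.
On the curves, Pb = 162.4 - 0.2x and Ps = 462/13 + (2/13)x; the wedge Ps − Pb = 51 gives 462/13 + (2/13)x − (162.4 - 0.2x) = 51, so x' = 11561/23.
Then Pb = 162.4 − 0.2·(11561/23) = 1423/23 and Ps = 462/13 + (2/13)·(11561/23) = 2596/23.
Government outlay = subsidy × quantity = 51 × 11561/23 = 589611/23.

Government cost = 589611/23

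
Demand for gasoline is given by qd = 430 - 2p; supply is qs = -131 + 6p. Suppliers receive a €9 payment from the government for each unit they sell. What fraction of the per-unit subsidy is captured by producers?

Producer share = 0.25

Pre-subsidy: 430 - 2p = -131 + 6p gives p* = 70.125, q* = 289.75.
With the subsidy, sellers receive ps = pb + 9 for each unit, where pb is the price buyers pay.
Supply in terms of pb becomes qs = -131 + 6(pb + 9) = -77 + 6pb. Setting this equal to demand: 430 - 2pb = -77 + 6pb, so pb = 63.375.
Sellers receive ps = 63.375 + 9 = 72.375; q' = 430 − 2·63.375 = 303.25.
Buyers' price falls by p* − pb = 70.125 − 63.375 = 6.75; sellers' price rises by ps − p* = 72.375 − 70.125 = 2.25.
So producers capture 2.25/9 = 0.25 of each unit of subsidy.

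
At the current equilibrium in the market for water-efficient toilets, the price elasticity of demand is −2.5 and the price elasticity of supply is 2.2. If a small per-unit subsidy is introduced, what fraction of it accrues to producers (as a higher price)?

Producer share = 25/47

For a small subsidy around the equilibrium, the benefit split depends on the relative slopes, which at a point are proportional to the elasticities.
Buyer share = εs/(εs + |εd|) = 2.2/(2.2 + 2.5) = 22/47; seller share = |εd|/(εs + |εd|) = 25/47.
So producers capture 25/47 of the subsidy.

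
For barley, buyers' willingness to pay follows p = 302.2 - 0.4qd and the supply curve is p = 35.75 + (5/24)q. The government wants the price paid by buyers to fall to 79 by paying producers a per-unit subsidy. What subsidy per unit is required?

At a buyer price of 79, quantity demanded is 755.5 − 2.5·79 = 558.
Sellers supply 558 only when they receive ps = 35.75 + (5/24)·558 = 152.
s = ps − pb = 152 − 79 = 73.

Required subsidy s = 73 per unit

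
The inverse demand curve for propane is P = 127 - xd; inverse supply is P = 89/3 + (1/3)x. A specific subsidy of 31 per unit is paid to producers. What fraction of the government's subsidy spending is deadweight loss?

DWL / government spending = 93/770

Pre-subsidy: 127 - x = 89/3 + (1/3)x gives x* = 73 and P* = 54.
With the subsidy, sellers receive Ps = Pb + 31 for each unit, where Pb is the price buyers pay.
On the curves, Pb = 127 - x and Ps = 89/3 + (1/3)x; the wedge Ps − Pb = 31 gives 89/3 + (1/3)x − (127 - x) = 31, so x' = 96.25.
Then Pb = 127 − 1·96.25 = 30.75 and Ps = 89/3 + (1/3)·96.25 = 61.75.
ΔCS = ½(73 + 96.25)(54 − 30.75) = 1967.53125; ΔPS = ½(73 + 96.25)(61.75 − 54) = 655.84375.
Government spending = 31 × 96.25 = 2983.75.
DWL = ½ × 31 × (96.25 − 73) = 360.375; fraction = 360.375 / 2983.75 = 93/770.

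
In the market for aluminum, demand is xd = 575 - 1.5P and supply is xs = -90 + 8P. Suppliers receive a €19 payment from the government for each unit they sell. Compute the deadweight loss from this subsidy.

Pre-subsidy: 575 - 1.5P = -90 + 8P gives P* = 70, x* = 470.
With the subsidy, sellers receive Ps = Pb + 19 for each unit, where Pb is the price buyers pay.
Supply in terms of Pb becomes xs = -90 + 8(Pb + 19) = 62 + 8Pb. Setting this equal to demand: 575 - 1.5Pb = 62 + 8Pb, so Pb = 54.
Sellers receive Ps = 54 + 19 = 73; x' = 575 − 1.5·54 = 494.
The subsidy expands output by 494 − 470 = 24 past the efficient level; on those units the gap between marginal cost and willingness to pay runs from 0 up to 19.
DWL = ½ × 19 × 24 = 228.

Deadweight loss = €228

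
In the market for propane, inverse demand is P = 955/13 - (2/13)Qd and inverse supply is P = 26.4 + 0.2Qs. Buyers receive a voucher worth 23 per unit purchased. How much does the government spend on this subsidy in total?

Government cost = 4554

Pre-subsidy: 955/13 - (2/13)Q = 26.4 + 0.2Q gives Q* = 133 and P* = 53.
With the rebate, buyers effectively pay Pb = Ps − 23, where Ps is the price sellers receive.
On the curves, Pb = 955/13 - (2/13)Q and Ps = 26.4 + 0.2Q; the wedge Ps − Pb = 23 gives 26.4 + 0.2Q − (955/13 - (2/13)Q) = 23, so Q' = 198.
Then Pb = 955/13 − (2/13)·198 = 43 and Ps = 26.4 + 0.2·198 = 66.
Government outlay = subsidy × quantity = 23 × 198 = 4554.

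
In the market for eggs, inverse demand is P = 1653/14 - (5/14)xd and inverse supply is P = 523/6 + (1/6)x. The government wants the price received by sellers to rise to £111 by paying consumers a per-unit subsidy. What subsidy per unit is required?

At a seller price of 111, quantity supplied is -523 + 6·111 = 143.
Buyers absorb 143 only when they pay Pb = 1653/14 − (5/14)·143 = 67.
s = Ps − Pb = 111 − 67 = 44.

Required subsidy s = £44 per unit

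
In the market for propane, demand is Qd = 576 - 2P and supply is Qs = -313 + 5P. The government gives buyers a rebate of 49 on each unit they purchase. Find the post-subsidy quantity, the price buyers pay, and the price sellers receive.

Q' = 392; buyers pay 92; sellers receive 141

Pre-subsidy: 576 - 2P = -313 + 5P gives P* = 127, Q* = 322.
With the rebate, buyers effectively pay Pb = Ps − 49, where Ps is the price sellers receive.
Demand in terms of Ps becomes Qd = 576 − 2(Ps − 49) = 674 - 2Ps. Setting this equal to supply: 674 - 2Ps = -313 + 5Ps, so Ps = 141.
Buyers pay Pb = 141 − 49 = 92; Q' = -313 + 5·141 = 392.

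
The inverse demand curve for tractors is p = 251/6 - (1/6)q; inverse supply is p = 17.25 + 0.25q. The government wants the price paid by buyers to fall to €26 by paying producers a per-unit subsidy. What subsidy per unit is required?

At a buyer price of 26, quantity demanded is 251 − 6·26 = 95.
Sellers supply 95 only when they receive ps = 17.25 + 0.25·95 = 41.
s = ps − pb = 41 − 26 = 15.

Required subsidy s = €15 per unit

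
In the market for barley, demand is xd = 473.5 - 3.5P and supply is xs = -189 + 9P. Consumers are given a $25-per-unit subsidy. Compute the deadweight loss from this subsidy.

Deadweight loss = $787.5

Pre-subsidy: 473.5 - 3.5P = -189 + 9P gives P* = 53, x* = 288.
With the rebate, buyers effectively pay Pb = Ps − 25, where Ps is the price sellers receive.
Demand in terms of Ps becomes xd = 473.5 − 3.5(Ps − 25) = 561 - 3.5Ps. Setting this equal to supply: 561 - 3.5Ps = -189 + 9Ps, so Ps = 60.
Buyers pay Pb = 60 − 25 = 35; x' = -189 + 9·60 = 351.
The subsidy expands output by 351 − 288 = 63 past the efficient level; on those units the gap between marginal cost and willingness to pay runs from 0 up to 25.
DWL = ½ × 25 × 63 = 787.5.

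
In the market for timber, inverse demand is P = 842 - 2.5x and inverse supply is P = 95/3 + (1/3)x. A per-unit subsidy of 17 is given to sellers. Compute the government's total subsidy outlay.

Government cost = 4964

Pre-subsidy: 842 - 2.5x = 95/3 + (1/3)x gives x* = 286 and P* = 127.
With the subsidy, sellers receive Ps = Pb + 17 for each unit, where Pb is the price buyers pay.
On the curves, Pb = 842 - 2.5x and Ps = 95/3 + (1/3)x; the wedge Ps − Pb = 17 gives 95/3 + (1/3)x − (842 - 2.5x) = 17, so x' = 292.
Then Pb = 842 − 2.5·292 = 112 and Ps = 95/3 + (1/3)·292 = 129.
Government outlay = subsidy × quantity = 17 × 292 = 4964.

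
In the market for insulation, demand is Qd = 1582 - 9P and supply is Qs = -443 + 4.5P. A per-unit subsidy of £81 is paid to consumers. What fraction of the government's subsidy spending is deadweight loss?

Pre-subsidy: 1582 - 9P = -443 + 4.5P gives P* = 150, Q* = 232.
With the rebate, buyers effectively pay Pb = Ps − 81, where Ps is the price sellers receive.
Demand in terms of Ps becomes Qd = 1582 − 9(Ps − 81) = 2311 - 9Ps. Setting this equal to supply: 2311 - 9Ps = -443 + 4.5Ps, so Ps = 204.
Buyers pay Pb = 204 − 81 = 123; Q' = -443 + 4.5·204 = 475.
ΔCS = ½(232 + 475)(150 − 123) = 9544.5; ΔPS = ½(232 + 475)(204 − 150) = 19089.
Government spending = 81 × 475 = 38475.
DWL = ½ × 81 × (475 − 232) = 9841.5; fraction = 9841.5 / 38475 = 243/950.

DWL / government spending = 243/950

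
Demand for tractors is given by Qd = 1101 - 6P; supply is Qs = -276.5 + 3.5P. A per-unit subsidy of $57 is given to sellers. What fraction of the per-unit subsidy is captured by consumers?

Consumer share = 7/19

Pre-subsidy: 1101 - 6P = -276.5 + 3.5P gives P* = 145, Q* = 231.
With the subsidy, sellers receive Ps = Pb + 57 for each unit, where Pb is the price buyers pay.
Supply in terms of Pb becomes Qs = -276.5 + 3.5(Pb + 57) = -77 + 3.5Pb. Setting this equal to demand: 1101 - 6Pb = -77 + 3.5Pb, so Pb = 124.
Sellers receive Ps = 124 + 57 = 181; Q' = 1101 − 6·124 = 357.
Buyers' price falls by P* − Pb = 145 − 124 = 21; sellers' price rises by Ps − P* = 181 − 145 = 36.
So consumers capture 21/57 = 7/19 of each unit of subsidy.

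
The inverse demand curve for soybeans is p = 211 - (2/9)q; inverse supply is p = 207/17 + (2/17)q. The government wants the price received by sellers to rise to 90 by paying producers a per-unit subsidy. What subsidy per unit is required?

At a seller price of 90, quantity supplied is -103.5 + 8.5·90 = 661.5.
Buyers absorb 661.5 only when they pay pb = 211 − (2/9)·661.5 = 64.
s = ps − pb = 90 − 64 = 26.

Required subsidy s = 26 per unit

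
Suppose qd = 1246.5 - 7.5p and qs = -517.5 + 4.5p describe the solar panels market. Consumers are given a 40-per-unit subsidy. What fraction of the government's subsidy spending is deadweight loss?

DWL / government spending = 25/114

Pre-subsidy: 1246.5 - 7.5p = -517.5 + 4.5p gives p* = 147, q* = 144.
With the rebate, buyers effectively pay pb = ps − 40, where ps is the price sellers receive.
Demand in terms of ps becomes qd = 1246.5 − 7.5(ps − 40) = 1546.5 - 7.5ps. Setting this equal to supply: 1546.5 - 7.5ps = -517.5 + 4.5ps, so ps = 172.
Buyers pay pb = 172 − 40 = 132; q' = -517.5 + 4.5·172 = 256.5.
ΔCS = ½(144 + 256.5)(147 − 132) = 3003.75; ΔPS = ½(144 + 256.5)(172 − 147) = 5006.25.
Government spending = 40 × 256.5 = 10260.
DWL = ½ × 40 × (256.5 − 144) = 2250; fraction = 2250 / 10260 = 25/114.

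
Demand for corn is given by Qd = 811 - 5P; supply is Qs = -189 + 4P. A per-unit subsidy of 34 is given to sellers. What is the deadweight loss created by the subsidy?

Deadweight loss = 11560/9

Pre-subsidy: 811 - 5P = -189 + 4P gives P* = 1000/9, Q* = 2299/9.
With the subsidy, sellers receive Ps = Pb + 34 for each unit, where Pb is the price buyers pay.
Supply in terms of Pb becomes Qs = -189 + 4(Pb + 34) = -53 + 4Pb. Setting this equal to demand: 811 - 5Pb = -53 + 4Pb, so Pb = 96.
Sellers receive Ps = 96 + 34 = 130; Q' = 811 − 5·96 = 331.
The subsidy expands output by 331 − 2299/9 = 680/9 past the efficient level; on those units the gap between marginal cost and willingness to pay runs from 0 up to 34.
DWL = ½ × 34 × 680/9 = 11560/9.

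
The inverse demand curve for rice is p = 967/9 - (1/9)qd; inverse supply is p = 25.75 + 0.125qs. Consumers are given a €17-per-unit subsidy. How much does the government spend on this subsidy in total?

Government cost = €7106

Pre-subsidy: 967/9 - (1/9)q = 25.75 + 0.125q gives q* = 346 and p* = 69.
With the rebate, buyers effectively pay pb = ps − 17, where ps is the price sellers receive.
On the curves, pb = 967/9 - (1/9)q and ps = 25.75 + 0.125q; the wedge ps − pb = 17 gives 25.75 + 0.125q − (967/9 - (1/9)q) = 17, so q' = 418.
Then pb = 967/9 − (1/9)·418 = 61 and ps = 25.75 + 0.125·418 = 78.
Government outlay = subsidy × quantity = 17 × 418 = 7106.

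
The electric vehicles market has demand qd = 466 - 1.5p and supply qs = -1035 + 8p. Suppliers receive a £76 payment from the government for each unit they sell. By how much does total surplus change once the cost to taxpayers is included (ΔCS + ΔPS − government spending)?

Net change in total surplus = -£3648

Pre-subsidy: 466 - 1.5p = -1035 + 8p gives p* = 158, q* = 229.
With the subsidy, sellers receive ps = pb + 76 for each unit, where pb is the price buyers pay.
Supply in terms of pb becomes qs = -1035 + 8(pb + 76) = -427 + 8pb. Setting this equal to demand: 466 - 1.5pb = -427 + 8pb, so pb = 94.
Sellers receive ps = 94 + 76 = 170; q' = 466 − 1.5·94 = 325.
ΔCS = ½(229 + 325)(158 − 94) = 17728; ΔPS = ½(229 + 325)(170 − 158) = 3324.
Government spending = 76 × 325 = 24700.
Net change = 17728 + 3324 − 24700 = -3648. The loss equals the DWL triangle ½·76·96.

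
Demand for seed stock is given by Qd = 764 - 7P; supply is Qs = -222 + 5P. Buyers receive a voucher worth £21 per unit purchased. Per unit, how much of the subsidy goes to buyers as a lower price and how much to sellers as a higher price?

Buyers gain £8.75 per unit; sellers gain £12.25 per unit

Pre-subsidy: 764 - 7P = -222 + 5P gives P* = 493/6, Q* = 1133/6.
With the rebate, buyers effectively pay Pb = Ps − 21, where Ps is the price sellers receive.
Demand in terms of Ps becomes Qd = 764 − 7(Ps − 21) = 911 - 7Ps. Setting this equal to supply: 911 - 7Ps = -222 + 5Ps, so Ps = 1133/12.
Buyers pay Pb = 1133/12 − 21 = 881/12; Q' = -222 + 5·(1133/12) = 3001/12.
Buyers' price falls by P* − Pb = 493/6 − 881/12 = 8.75; sellers' price rises by Ps − P* = 1133/12 − 493/6 = 12.25.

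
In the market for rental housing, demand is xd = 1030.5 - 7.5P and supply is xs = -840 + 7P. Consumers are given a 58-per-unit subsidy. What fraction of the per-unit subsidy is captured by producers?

Producer share = 15/29

Pre-subsidy: 1030.5 - 7.5P = -840 + 7P gives P* = 129, x* = 63.
With the rebate, buyers effectively pay Pb = Ps − 58, where Ps is the price sellers receive.
Demand in terms of Ps becomes xd = 1030.5 − 7.5(Ps − 58) = 1465.5 - 7.5Ps. Setting this equal to supply: 1465.5 - 7.5Ps = -840 + 7Ps, so Ps = 159.
Buyers pay Pb = 159 − 58 = 101; x' = -840 + 7·159 = 273.
Buyers' price falls by P* − Pb = 129 − 101 = 28; sellers' price rises by Ps − P* = 159 − 129 = 30.
So producers capture 30/58 = 15/29 of each unit of subsidy.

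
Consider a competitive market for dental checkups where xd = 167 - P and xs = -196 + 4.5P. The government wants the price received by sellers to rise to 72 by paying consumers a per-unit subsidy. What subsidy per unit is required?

Required subsidy s = 33 per unit

At a seller price of 72, quantity supplied is -196 + 4.5·72 = 128.
Buyers absorb 128 only when they pay Pb with 167 − 1·Pb = 128, i.e. Pb = 39.
s = Ps − Pb = 72 − 39 = 33.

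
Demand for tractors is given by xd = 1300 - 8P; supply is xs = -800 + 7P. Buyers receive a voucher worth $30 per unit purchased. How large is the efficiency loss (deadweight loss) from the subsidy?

Pre-subsidy: 1300 - 8P = -800 + 7P gives P* = 140, x* = 180.
With the rebate, buyers effectively pay Pb = Ps − 30, where Ps is the price sellers receive.
Demand in terms of Ps becomes xd = 1300 − 8(Ps − 30) = 1540 - 8Ps. Setting this equal to supply: 1540 - 8Ps = -800 + 7Ps, so Ps = 156.
Buyers pay Pb = 156 − 30 = 126; x' = -800 + 7·156 = 292.
The subsidy expands output by 292 − 180 = 112 past the efficient level; on those units the gap between marginal cost and willingness to pay runs from 0 up to 30.
DWL = ½ × 30 × 112 = 1680.

Deadweight loss = $1680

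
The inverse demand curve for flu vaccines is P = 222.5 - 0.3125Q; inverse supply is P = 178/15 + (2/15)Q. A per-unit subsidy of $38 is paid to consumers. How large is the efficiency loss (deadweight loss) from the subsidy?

Pre-subsidy: 222.5 - 0.3125Q = 178/15 + (2/15)Q gives Q* = 50552/107 and P* = 8010/107.
With the rebate, buyers effectively pay Pb = Ps − 38, where Ps is the price sellers receive.
On the curves, Pb = 222.5 - 0.3125Q and Ps = 178/15 + (2/15)Q; the wedge Ps − Pb = 38 gives 178/15 + (2/15)Q − (222.5 - 0.3125Q) = 38, so Q' = 59672/107.
Then Pb = 222.5 − 0.3125·(59672/107) = 5160/107 and Ps = 178/15 + (2/15)·(59672/107) = 9226/107.
The subsidy expands output by 59672/107 − 50552/107 = 9120/107 past the efficient level; on those units the gap between marginal cost and willingness to pay runs from 0 up to 38.
DWL = ½ × 38 × 9120/107 = 173280/107.

Deadweight loss = 173280/107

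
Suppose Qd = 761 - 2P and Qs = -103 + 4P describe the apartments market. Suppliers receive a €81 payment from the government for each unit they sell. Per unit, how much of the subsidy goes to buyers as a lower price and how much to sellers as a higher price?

Buyers gain €54 per unit; sellers gain €27 per unit

Pre-subsidy: 761 - 2P = -103 + 4P gives P* = 144, Q* = 473.
With the subsidy, sellers receive Ps = Pb + 81 for each unit, where Pb is the price buyers pay.
Supply in terms of Pb becomes Qs = -103 + 4(Pb + 81) = 221 + 4Pb. Setting this equal to demand: 761 - 2Pb = 221 + 4Pb, so Pb = 90.
Sellers receive Ps = 90 + 81 = 171; Q' = 761 − 2·90 = 581.
Buyers' price falls by P* − Pb = 144 − 90 = 54; sellers' price rises by Ps − P* = 171 − 144 = 27.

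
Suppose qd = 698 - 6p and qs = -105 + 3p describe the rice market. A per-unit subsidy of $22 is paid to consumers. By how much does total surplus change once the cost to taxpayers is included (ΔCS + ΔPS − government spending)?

Pre-subsidy: 698 - 6p = -105 + 3p gives p* = 803/9, q* = 488/3.
With the rebate, buyers effectively pay pb = ps − 22, where ps is the price sellers receive.
Demand in terms of ps becomes qd = 698 − 6(ps − 22) = 830 - 6ps. Setting this equal to supply: 830 - 6ps = -105 + 3ps, so ps = 935/9.
Buyers pay pb = 935/9 − 22 = 737/9; q' = -105 + 3·(935/9) = 620/3.
ΔCS = ½(488/3 + 620/3)(803/9 − 737/9) = 12188/9; ΔPS = ½(488/3 + 620/3)(935/9 − 803/9) = 24376/9.
Government spending = 22 × 620/3 = 13640/3.
Net change = 12188/9 + 24376/9 − 13640/3 = -484. The loss equals the DWL triangle ½·22·44.

Net change in total surplus = -$484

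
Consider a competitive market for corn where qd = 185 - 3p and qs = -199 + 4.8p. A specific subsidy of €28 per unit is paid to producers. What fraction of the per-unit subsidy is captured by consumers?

Consumer share = 8/13

Pre-subsidy: 185 - 3p = -199 + 4.8p gives p* = 640/13, q* = 485/13.
With the subsidy, sellers receive ps = pb + 28 for each unit, where pb is the price buyers pay.
Supply in terms of pb becomes qs = -199 + 4.8(pb + 28) = -64.6 + 4.8pb. Setting this equal to demand: 185 - 3pb = -64.6 + 4.8pb, so pb = 32.
Sellers receive ps = 32 + 28 = 60; q' = 185 − 3·32 = 89.
Buyers' price falls by p* − pb = 640/13 − 32 = 224/13; sellers' price rises by ps − p* = 60 − 640/13 = 140/13.
So consumers capture (224/13)/28 = 8/13 of each unit of subsidy.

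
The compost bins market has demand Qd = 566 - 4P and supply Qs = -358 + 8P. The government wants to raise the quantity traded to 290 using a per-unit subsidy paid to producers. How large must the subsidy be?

Required subsidy s = 12 per unit

At Q = 290, invert demand for the buyer price: Pb = (566 − 290)/4 = 69; invert supply for the seller price: Ps = (290 − (-358))/8 = 81.
The subsidy must fill the gap: s = Ps − Pb = 81 − 69 = 12.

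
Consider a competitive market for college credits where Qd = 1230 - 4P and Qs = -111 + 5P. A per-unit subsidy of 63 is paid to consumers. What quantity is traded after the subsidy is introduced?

Q' = 774

Pre-subsidy: 1230 - 4P = -111 + 5P gives P* = 149, Q* = 634.
With the rebate, buyers effectively pay Pb = Ps − 63, where Ps is the price sellers receive.
Demand in terms of Ps becomes Qd = 1230 − 4(Ps − 63) = 1482 - 4Ps. Setting this equal to supply: 1482 - 4Ps = -111 + 5Ps, so Ps = 177.
Buyers pay Pb = 177 − 63 = 114; Q' = -111 + 5·177 = 774.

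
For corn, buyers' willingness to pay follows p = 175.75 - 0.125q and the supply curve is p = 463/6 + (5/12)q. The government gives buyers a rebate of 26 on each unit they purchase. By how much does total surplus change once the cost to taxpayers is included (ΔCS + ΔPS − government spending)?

Pre-subsidy: 175.75 - 0.125q = 463/6 + (5/12)q gives q* = 182 and p* = 153.
With the rebate, buyers effectively pay pb = ps − 26, where ps is the price sellers receive.
On the curves, pb = 175.75 - 0.125q and ps = 463/6 + (5/12)q; the wedge ps − pb = 26 gives 463/6 + (5/12)q − (175.75 - 0.125q) = 26, so q' = 230.
Then pb = 175.75 − 0.125·230 = 147 and ps = 463/6 + (5/12)·230 = 173.
ΔCS = ½(182 + 230)(153 − 147) = 1236; ΔPS = ½(182 + 230)(173 − 153) = 4120.
Government spending = 26 × 230 = 5980.
Net change = 1236 + 4120 − 5980 = -624. The loss equals the DWL triangle ½·26·48.

Net change in total surplus = -624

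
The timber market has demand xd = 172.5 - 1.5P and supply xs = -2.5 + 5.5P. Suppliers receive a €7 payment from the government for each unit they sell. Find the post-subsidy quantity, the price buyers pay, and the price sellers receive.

x' = 143.25; buyers pay €19.5; sellers receive €26.5

Pre-subsidy: 172.5 - 1.5P = -2.5 + 5.5P gives P* = 25, x* = 135.
With the subsidy, sellers receive Ps = Pb + 7 for each unit, where Pb is the price buyers pay.
Supply in terms of Pb becomes xs = -2.5 + 5.5(Pb + 7) = 36 + 5.5Pb. Setting this equal to demand: 172.5 - 1.5Pb = 36 + 5.5Pb, so Pb = 19.5.
Sellers receive Ps = 19.5 + 7 = 26.5; x' = 172.5 − 1.5·19.5 = 143.25.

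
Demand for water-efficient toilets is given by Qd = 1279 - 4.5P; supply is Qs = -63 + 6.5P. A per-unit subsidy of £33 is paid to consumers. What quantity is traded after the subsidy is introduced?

Pre-subsidy: 1279 - 4.5P = -63 + 6.5P gives P* = 122, Q* = 730.
With the rebate, buyers effectively pay Pb = Ps − 33, where Ps is the price sellers receive.
Demand in terms of Ps becomes Qd = 1279 − 4.5(Ps − 33) = 1427.5 - 4.5Ps. Setting this equal to supply: 1427.5 - 4.5Ps = -63 + 6.5Ps, so Ps = 135.5.
Buyers pay Pb = 135.5 − 33 = 102.5; Q' = -63 + 6.5·135.5 = 817.75.

Q' = 817.75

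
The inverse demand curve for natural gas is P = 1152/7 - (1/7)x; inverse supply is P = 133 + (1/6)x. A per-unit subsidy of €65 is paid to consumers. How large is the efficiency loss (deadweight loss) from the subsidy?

Pre-subsidy: 1152/7 - (1/7)x = 133 + (1/6)x gives x* = 102 and P* = 150.
With the rebate, buyers effectively pay Pb = Ps − 65, where Ps is the price sellers receive.
On the curves, Pb = 1152/7 - (1/7)x and Ps = 133 + (1/6)x; the wedge Ps − Pb = 65 gives 133 + (1/6)x − (1152/7 - (1/7)x) = 65, so x' = 312.
Then Pb = 1152/7 − (1/7)·312 = 120 and Ps = 133 + (1/6)·312 = 185.
The subsidy expands output by 312 − 102 = 210 past the efficient level; on those units the gap between marginal cost and willingness to pay runs from 0 up to 65.
DWL = ½ × 65 × 210 = 6825.

Deadweight loss = €6825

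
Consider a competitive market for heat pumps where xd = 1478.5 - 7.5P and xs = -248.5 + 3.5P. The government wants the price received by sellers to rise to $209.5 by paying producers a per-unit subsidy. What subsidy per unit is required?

At a seller price of 209.5, quantity supplied is -248.5 + 3.5·209.5 = 484.75.
Buyers absorb 484.75 only when they pay Pb with 1478.5 − 7.5·Pb = 484.75, i.e. Pb = 132.5.
s = Ps − Pb = 209.5 − 132.5 = 77.

Required subsidy s = $77 per unit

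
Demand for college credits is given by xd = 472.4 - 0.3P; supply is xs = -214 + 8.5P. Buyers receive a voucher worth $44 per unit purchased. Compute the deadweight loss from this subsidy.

Deadweight loss = $280.5

Pre-subsidy: 472.4 - 0.3P = -214 + 8.5P gives P* = 78, x* = 449.
With the rebate, buyers effectively pay Pb = Ps − 44, where Ps is the price sellers receive.
Demand in terms of Ps becomes xd = 472.4 − 0.3(Ps − 44) = 485.6 - 0.3Ps. Setting this equal to supply: 485.6 - 0.3Ps = -214 + 8.5Ps, so Ps = 79.5.
Buyers pay Pb = 79.5 − 44 = 35.5; x' = -214 + 8.5·79.5 = 461.75.
The subsidy expands output by 461.75 − 449 = 12.75 past the efficient level; on those units the gap between marginal cost and willingness to pay runs from 0 up to 44.
DWL = ½ × 44 × 12.75 = 280.5.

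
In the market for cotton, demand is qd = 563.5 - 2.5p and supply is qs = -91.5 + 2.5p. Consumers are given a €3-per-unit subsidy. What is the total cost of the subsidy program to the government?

Pre-subsidy: 563.5 - 2.5p = -91.5 + 2.5p gives p* = 131, q* = 236.
With the rebate, buyers effectively pay pb = ps − 3, where ps is the price sellers receive.
Demand in terms of ps becomes qd = 563.5 − 2.5(ps − 3) = 571 - 2.5ps. Setting this equal to supply: 571 - 2.5ps = -91.5 + 2.5ps, so ps = 132.5.
Buyers pay pb = 132.5 − 3 = 129.5; q' = -91.5 + 2.5·132.5 = 239.75.
Government outlay = subsidy × quantity = 3 × 239.75 = 719.25.

Government cost = €719.25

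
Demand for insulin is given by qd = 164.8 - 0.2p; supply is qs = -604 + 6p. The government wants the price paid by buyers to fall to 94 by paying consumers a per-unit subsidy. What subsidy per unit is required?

Required subsidy s = 31 per unit

At a buyer price of 94, quantity demanded is 164.8 − 0.2·94 = 146.
Sellers supply 146 only when they receive ps with -604 + 6·ps = 146, i.e. ps = 125.
s = ps − pb = 125 − 94 = 31.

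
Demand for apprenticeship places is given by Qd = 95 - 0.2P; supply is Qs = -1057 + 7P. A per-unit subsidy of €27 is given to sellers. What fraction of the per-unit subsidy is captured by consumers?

Consumer share = 35/36

Pre-subsidy: 95 - 0.2P = -1057 + 7P gives P* = 160, Q* = 63.
With the subsidy, sellers receive Ps = Pb + 27 for each unit, where Pb is the price buyers pay.
Supply in terms of Pb becomes Qs = -1057 + 7(Pb + 27) = -868 + 7Pb. Setting this equal to demand: 95 - 0.2Pb = -868 + 7Pb, so Pb = 133.75.
Sellers receive Ps = 133.75 + 27 = 160.75; Q' = 95 − 0.2·133.75 = 68.25.
Buyers' price falls by P* − Pb = 160 − 133.75 = 26.25; sellers' price rises by Ps − P* = 160.75 − 160 = 0.75.
So consumers capture 26.25/27 = 35/36 of each unit of subsidy.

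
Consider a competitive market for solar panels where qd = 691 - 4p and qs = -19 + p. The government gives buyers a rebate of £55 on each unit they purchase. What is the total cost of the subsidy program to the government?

Government cost = £9185

Pre-subsidy: 691 - 4p = -19 + p gives p* = 142, q* = 123.
With the rebate, buyers effectively pay pb = ps − 55, where ps is the price sellers receive.
Demand in terms of ps becomes qd = 691 − 4(ps − 55) = 911 - 4ps. Setting this equal to supply: 911 - 4ps = -19 + ps, so ps = 186.
Buyers pay pb = 186 − 55 = 131; q' = -19 + 1·186 = 167.
Government outlay = subsidy × quantity = 55 × 167 = 9185.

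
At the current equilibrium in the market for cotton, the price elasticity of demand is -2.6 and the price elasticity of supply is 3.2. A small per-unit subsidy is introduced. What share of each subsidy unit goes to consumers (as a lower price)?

Consumer share = 16/29

For a small subsidy around the equilibrium, the benefit split depends on the relative slopes, which at a point are proportional to the elasticities.
Buyer share = εs/(εs + |εd|) = 3.2/(3.2 + 2.6) = 16/29; seller share = |εd|/(εs + |εd|) = 13/29.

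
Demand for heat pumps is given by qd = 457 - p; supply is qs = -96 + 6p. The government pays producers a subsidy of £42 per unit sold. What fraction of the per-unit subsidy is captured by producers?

Pre-subsidy: 457 - p = -96 + 6p gives p* = 79, q* = 378.
With the subsidy, sellers receive ps = pb + 42 for each unit, where pb is the price buyers pay.
Supply in terms of pb becomes qs = -96 + 6(pb + 42) = 156 + 6pb. Setting this equal to demand: 457 - pb = 156 + 6pb, so pb = 43.
Sellers receive ps = 43 + 42 = 85; q' = 457 − 1·43 = 414.
Buyers' price falls by p* − pb = 79 − 43 = 36; sellers' price rises by ps − p* = 85 − 79 = 6.
So producers capture 6/42 = 1/7 of each unit of subsidy.

Producer share = 1/7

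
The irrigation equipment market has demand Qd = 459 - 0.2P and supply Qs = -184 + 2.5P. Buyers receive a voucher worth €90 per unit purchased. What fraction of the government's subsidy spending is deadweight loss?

Pre-subsidy: 459 - 0.2P = -184 + 2.5P gives P* = 6430/27, Q* = 11107/27.
With the rebate, buyers effectively pay Pb = Ps − 90, where Ps is the price sellers receive.
Demand in terms of Ps becomes Qd = 459 − 0.2(Ps − 90) = 477 - 0.2Ps. Setting this equal to supply: 477 - 0.2Ps = -184 + 2.5Ps, so Ps = 6610/27.
Buyers pay Pb = 6610/27 − 90 = 4180/27; Q' = -184 + 2.5·(6610/27) = 11557/27.
ΔCS = ½(11107/27 + 11557/27)(6430/27 − 4180/27) = 2833000/81; ΔPS = ½(11107/27 + 11557/27)(6610/27 − 6430/27) = 226640/81.
Government spending = 90 × 11557/27 = 115570/3.
DWL = ½ × 90 × (11557/27 − 11107/27) = 750; fraction = 750 / (115570/3) = 225/11557.

DWL / government spending = 225/11557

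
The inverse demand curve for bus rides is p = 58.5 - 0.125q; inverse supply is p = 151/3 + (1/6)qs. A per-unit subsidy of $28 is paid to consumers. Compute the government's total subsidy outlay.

Pre-subsidy: 58.5 - 0.125q = 151/3 + (1/6)q gives q* = 28 and p* = 55.
With the rebate, buyers effectively pay pb = ps − 28, where ps is the price sellers receive.
On the curves, pb = 58.5 - 0.125q and ps = 151/3 + (1/6)q; the wedge ps − pb = 28 gives 151/3 + (1/6)q − (58.5 - 0.125q) = 28, so q' = 124.
Then pb = 58.5 − 0.125·124 = 43 and ps = 151/3 + (1/6)·124 = 71.
Government outlay = subsidy × quantity = 28 × 124 = 3472.

Government cost = $3472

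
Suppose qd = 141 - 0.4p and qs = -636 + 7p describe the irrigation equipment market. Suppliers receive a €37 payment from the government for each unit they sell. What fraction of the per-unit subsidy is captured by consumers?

Consumer share = 35/37

Pre-subsidy: 141 - 0.4p = -636 + 7p gives p* = 105, q* = 99.
With the subsidy, sellers receive ps = pb + 37 for each unit, where pb is the price buyers pay.
Supply in terms of pb becomes qs = -636 + 7(pb + 37) = -377 + 7pb. Setting this equal to demand: 141 - 0.4pb = -377 + 7pb, so pb = 70.
Sellers receive ps = 70 + 37 = 107; q' = 141 − 0.4·70 = 113.
Buyers' price falls by p* − pb = 105 − 70 = 35; sellers' price rises by ps − p* = 107 − 105 = 2.
So consumers capture 35/37 = 35/37 of each unit of subsidy.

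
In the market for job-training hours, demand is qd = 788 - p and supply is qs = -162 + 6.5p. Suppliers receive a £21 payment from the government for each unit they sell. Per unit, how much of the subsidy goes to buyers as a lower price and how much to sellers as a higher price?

Pre-subsidy: 788 - p = -162 + 6.5p gives p* = 380/3, q* = 1984/3.
With the subsidy, sellers receive ps = pb + 21 for each unit, where pb is the price buyers pay.
Supply in terms of pb becomes qs = -162 + 6.5(pb + 21) = -25.5 + 6.5pb. Setting this equal to demand: 788 - pb = -25.5 + 6.5pb, so pb = 1627/15.
Sellers receive ps = 1627/15 + 21 = 1942/15; q' = 788 − 1·(1627/15) = 10193/15.
Buyers' price falls by p* − pb = 380/3 − 1627/15 = 18.2; sellers' price rises by ps − p* = 1942/15 − 380/3 = 2.8.

Buyers gain £18.2 per unit; sellers gain £2.8 per unit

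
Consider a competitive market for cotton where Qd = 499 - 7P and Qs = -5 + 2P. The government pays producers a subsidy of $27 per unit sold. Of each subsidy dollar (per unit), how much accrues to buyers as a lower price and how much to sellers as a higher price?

Buyers gain $6 per unit; sellers gain $21 per unit

Pre-subsidy: 499 - 7P = -5 + 2P gives P* = 56, Q* = 107.
With the subsidy, sellers receive Ps = Pb + 27 for each unit, where Pb is the price buyers pay.
Supply in terms of Pb becomes Qs = -5 + 2(Pb + 27) = 49 + 2Pb. Setting this equal to demand: 499 - 7Pb = 49 + 2Pb, so Pb = 50.
Sellers receive Ps = 50 + 27 = 77; Q' = 499 − 7·50 = 149.
Buyers' price falls by P* − Pb = 56 − 50 = 6; sellers' price rises by Ps − P* = 77 − 56 = 21.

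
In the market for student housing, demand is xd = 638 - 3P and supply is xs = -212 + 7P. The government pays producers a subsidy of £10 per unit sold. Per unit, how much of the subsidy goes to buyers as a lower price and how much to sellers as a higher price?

Pre-subsidy: 638 - 3P = -212 + 7P gives P* = 85, x* = 383.
With the subsidy, sellers receive Ps = Pb + 10 for each unit, where Pb is the price buyers pay.
Supply in terms of Pb becomes xs = -212 + 7(Pb + 10) = -142 + 7Pb. Setting this equal to demand: 638 - 3Pb = -142 + 7Pb, so Pb = 78.
Sellers receive Ps = 78 + 10 = 88; x' = 638 − 3·78 = 404.
Buyers' price falls by P* − Pb = 85 − 78 = 7; sellers' price rises by Ps − P* = 88 − 85 = 3.

Buyers gain £7 per unit; sellers gain £3 per unit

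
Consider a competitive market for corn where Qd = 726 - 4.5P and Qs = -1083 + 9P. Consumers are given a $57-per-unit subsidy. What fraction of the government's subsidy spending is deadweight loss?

DWL / government spending = 57/196

Pre-subsidy: 726 - 4.5P = -1083 + 9P gives P* = 134, Q* = 123.
With the rebate, buyers effectively pay Pb = Ps − 57, where Ps is the price sellers receive.
Demand in terms of Ps becomes Qd = 726 − 4.5(Ps − 57) = 982.5 - 4.5Ps. Setting this equal to supply: 982.5 - 4.5Ps = -1083 + 9Ps, so Ps = 153.
Buyers pay Pb = 153 − 57 = 96; Q' = -1083 + 9·153 = 294.
ΔCS = ½(123 + 294)(134 − 96) = 7923; ΔPS = ½(123 + 294)(153 − 134) = 3961.5.
Government spending = 57 × 294 = 16758.
DWL = ½ × 57 × (294 − 123) = 4873.5; fraction = 4873.5 / 16758 = 57/196.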